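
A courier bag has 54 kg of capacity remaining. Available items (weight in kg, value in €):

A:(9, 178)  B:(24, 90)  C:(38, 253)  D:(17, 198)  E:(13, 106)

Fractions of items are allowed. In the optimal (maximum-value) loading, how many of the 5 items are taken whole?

3

Sort by value per unit weight and fill in that order.
Ratios (sorted): A 19.78, D 11.65, E 8.15, C 6.66, B 3.75
take A (9 @ 178); take D (17 @ 198); take E (13 @ 106); take 15/38 of C → 99.87. Capacity used 54/54.
3 item(s) taken whole; one partial (take 15/38 of C).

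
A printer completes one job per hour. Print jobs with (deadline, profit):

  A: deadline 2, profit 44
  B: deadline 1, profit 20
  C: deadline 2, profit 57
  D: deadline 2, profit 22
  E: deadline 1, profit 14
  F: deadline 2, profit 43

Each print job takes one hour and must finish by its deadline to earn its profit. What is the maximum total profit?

101

Sort by profit descending; place each in the latest free slot ≤ its deadline.
By profit: C(d2,57), A(d2,44), F(d2,43), D(d2,22), B(d1,20), E(d1,14)
C→slot 2; A→slot 1; F skipped; D skipped; B skipped; E skipped.
Profit = 44 + 57 = 101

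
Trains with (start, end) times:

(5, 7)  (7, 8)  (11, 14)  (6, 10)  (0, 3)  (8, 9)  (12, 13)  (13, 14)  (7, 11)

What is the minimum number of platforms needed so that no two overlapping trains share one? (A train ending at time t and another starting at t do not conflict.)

Count concurrent intervals with a sweep; the peak is the room count.
Events (time:±→running): 0:+→1 3:-→0 5:+→1 6:+→2 7:-→1 7:+→2 7:+→3 … peak 3.

3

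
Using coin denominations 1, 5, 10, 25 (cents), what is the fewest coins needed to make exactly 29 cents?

5

Use the largest denomination that fits, subtract, and repeat.
29 − 1×25→4 − 4×1→0
Total coins = 1 + 4 = 5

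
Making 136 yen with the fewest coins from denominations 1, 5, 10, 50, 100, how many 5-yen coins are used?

1

Use the largest denomination that fits, subtract, and repeat.
136 − 1×100→36 − 3×10→6 − 1×5→1 − 1×1→0
Count of 5: 1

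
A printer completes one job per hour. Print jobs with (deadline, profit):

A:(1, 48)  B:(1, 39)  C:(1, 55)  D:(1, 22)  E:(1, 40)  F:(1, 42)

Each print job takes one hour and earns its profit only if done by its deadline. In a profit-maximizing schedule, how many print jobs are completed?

Take jobs in profit order; each goes to the latest open slot no later than its deadline.
Profit order: C=55 A=48 F=42 E=40 B=39 D=22
Assign: C→slot 1, A skipped, F skipped, E skipped, B skipped, D skipped.
Slots: [1:C]
1 of 6 scheduled.

1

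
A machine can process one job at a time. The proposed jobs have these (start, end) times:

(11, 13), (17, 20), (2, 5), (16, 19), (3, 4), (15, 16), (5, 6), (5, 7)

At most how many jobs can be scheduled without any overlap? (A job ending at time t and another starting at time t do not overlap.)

5

Sorted by end: (3,4)  (2,5)  (5,6)  (5,7)  (11,13)  (15,16)  (16,19)  (17,20)
take (3,4); take (5,6); take (11,13); take (15,16); take (16,19).
Selected 5 jobs.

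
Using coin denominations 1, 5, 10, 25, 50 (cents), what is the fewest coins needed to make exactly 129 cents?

Use the largest denomination that fits, subtract, and repeat.
129 − 2×50→29 − 1×25→4 − 4×1→0
Total coins = 2 + 1 + 4 = 7

7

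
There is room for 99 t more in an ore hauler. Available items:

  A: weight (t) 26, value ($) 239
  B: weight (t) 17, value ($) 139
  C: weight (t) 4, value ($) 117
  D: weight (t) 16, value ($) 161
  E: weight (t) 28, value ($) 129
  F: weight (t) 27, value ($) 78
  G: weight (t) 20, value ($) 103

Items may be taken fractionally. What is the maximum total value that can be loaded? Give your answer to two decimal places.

Ratios (sorted): C 29.25, D 10.06, A 9.19, B 8.18, G 5.15, E 4.61, F 2.89
take C (4 @ 117); take D (16 @ 161); take A (26 @ 239); take B (17 @ 139); take G (20 @ 103); take 16/28 of E → 73.71. Capacity used 99/99.
Total value = 832.71

832.71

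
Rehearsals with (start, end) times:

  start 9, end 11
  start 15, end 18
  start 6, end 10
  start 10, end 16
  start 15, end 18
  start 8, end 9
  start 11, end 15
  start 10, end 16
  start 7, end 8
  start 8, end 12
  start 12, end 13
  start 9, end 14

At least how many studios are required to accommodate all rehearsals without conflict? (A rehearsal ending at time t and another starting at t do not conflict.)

The answer is the maximum number of intervals overlapping at any instant.
Events (time:±→running): 6:+→1 7:+→2 8:-→1 8:+→2 8:+→3 9:-→2 9:+→3 9:+→4 10:-→3 10:+→4 10:+→5 … peak 5.

5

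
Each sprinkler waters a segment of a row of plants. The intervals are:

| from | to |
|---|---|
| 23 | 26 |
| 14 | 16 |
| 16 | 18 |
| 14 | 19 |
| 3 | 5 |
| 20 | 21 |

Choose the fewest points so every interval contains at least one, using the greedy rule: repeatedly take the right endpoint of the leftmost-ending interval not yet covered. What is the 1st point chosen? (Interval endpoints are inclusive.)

5

Sort by right endpoint; whenever an interval is uncovered, place a point at its right end.
Sorted: [3,5] [14,16] [16,18] [14,19] [20,21] [23,26]
{[3,5]} hit by 5; {[14,16],[16,18],[14,19]} hit by 16; {[20,21]} hit by 21; {[23,26]} hit by 26.
Points: 5, 16, 21, 26 (4 total).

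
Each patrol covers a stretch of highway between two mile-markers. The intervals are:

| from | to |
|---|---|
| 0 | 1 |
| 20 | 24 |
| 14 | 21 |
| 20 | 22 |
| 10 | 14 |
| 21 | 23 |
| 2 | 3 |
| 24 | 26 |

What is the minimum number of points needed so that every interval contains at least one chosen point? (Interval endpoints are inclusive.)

5

Process intervals by earliest right end; each time one isn't hit yet, stab at its right endpoint.
By right end: [0,1]  [2,3]  [10,14]  [14,21]  [20,22]  [21,23]  [20,24]  [24,26]
[0,1] uncovered → point at 1; [2,3] uncovered → point at 3; [10,14] uncovered → point at 14; [20,22] uncovered → point at 22; [24,26] uncovered → point at 26.
Points: 1, 3, 14, 22, 26 (5 total).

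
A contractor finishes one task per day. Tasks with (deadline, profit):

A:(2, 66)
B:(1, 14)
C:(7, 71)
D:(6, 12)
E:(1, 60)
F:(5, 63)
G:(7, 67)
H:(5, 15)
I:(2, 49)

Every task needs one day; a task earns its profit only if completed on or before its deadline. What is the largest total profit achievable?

Sort by profit descending; place each in the latest free slot ≤ its deadline.
Profit order: C=71 G=67 A=66 F=63 E=60 I=49 H=15 B=14 D=12
Assign: C→slot 7, G→slot 6, A→slot 2, F→slot 5, E→slot 1, I skipped, H→slot 4, B skipped, D→slot 3.
Slots: [1:E] [2:A] [3:D] [4:H] [5:F] [6:G] [7:C]
Profit = 60 + 66 + 12 + 15 + 63 + 67 + 71 = 354

354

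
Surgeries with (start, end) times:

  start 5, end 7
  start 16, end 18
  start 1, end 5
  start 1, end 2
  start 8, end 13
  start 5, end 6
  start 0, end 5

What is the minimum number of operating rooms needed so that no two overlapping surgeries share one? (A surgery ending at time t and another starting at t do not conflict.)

starts: [0, 1, 1, 5, 5, 8, 16]
ends:   [2, 5, 5, 6, 7, 13, 18]
s0→1 s1→2 s1→3  — peak 3.

3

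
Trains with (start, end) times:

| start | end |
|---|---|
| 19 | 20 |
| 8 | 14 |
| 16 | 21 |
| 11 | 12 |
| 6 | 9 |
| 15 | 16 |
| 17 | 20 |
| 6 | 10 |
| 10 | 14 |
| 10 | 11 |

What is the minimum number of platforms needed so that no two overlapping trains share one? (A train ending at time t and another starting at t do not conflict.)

3

Events (time:±→running): 6:+→1 6:+→2 8:+→3 … peak 3.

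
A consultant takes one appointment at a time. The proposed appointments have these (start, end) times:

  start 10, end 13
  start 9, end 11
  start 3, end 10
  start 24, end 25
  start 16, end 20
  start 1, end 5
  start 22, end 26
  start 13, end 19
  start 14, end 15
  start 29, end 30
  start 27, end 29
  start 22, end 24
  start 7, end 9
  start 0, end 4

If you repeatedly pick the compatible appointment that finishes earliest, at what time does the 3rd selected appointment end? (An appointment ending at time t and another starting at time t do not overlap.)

11

Order by finish time; keep every interval that doesn't clash with the previous kept one.
By end time: (0,4), (1,5), (7,9), (3,10), (9,11), (10,13), (14,15), (13,19), (16,20), (22,24), (24,25), (22,26), (27,29), (29,30).
Pick (0,4); next start ≥ 4 → (7,9); next start ≥ 9 → (9,11); next start ≥ 11 → (14,15); next start ≥ 15 → (16,20); next start ≥ 20 → (22,24); next start ≥ 24 → (24,25); next start ≥ 25 → (27,29); next start ≥ 29 → (29,30).
Selected: (0,4) (7,9) (9,11) (14,15) (16,20) (22,24) (24,25) (27,29) (29,30)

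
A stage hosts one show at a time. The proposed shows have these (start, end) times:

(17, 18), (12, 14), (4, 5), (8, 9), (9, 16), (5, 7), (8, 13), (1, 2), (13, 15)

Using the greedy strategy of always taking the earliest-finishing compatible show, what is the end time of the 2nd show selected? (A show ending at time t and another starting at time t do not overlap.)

5

By end time: (1,2), (4,5), (5,7), (8,9), (8,13), (12,14), (13,15), (9,16), (17,18).
Pick (1,2); next start ≥ 2 → (4,5); next start ≥ 5 → (5,7); next start ≥ 7 → (8,9); next start ≥ 9 → (12,14); next start ≥ 14 → (17,18).
Selected: (1,2) (4,5) (5,7) (8,9) (12,14) (17,18)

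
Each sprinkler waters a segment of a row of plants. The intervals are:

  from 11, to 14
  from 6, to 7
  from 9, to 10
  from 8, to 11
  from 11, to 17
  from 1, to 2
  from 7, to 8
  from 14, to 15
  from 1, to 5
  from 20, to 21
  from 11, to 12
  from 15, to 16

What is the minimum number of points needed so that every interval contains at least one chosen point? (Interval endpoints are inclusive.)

6

Sort by right endpoint; whenever an interval is uncovered, place a point at its right end.
Sorted: [1,2] [1,5] [6,7] [7,8] [9,10] [8,11] [11,12] [11,14] [14,15] [15,16] [11,17] [20,21]
{[1,2],[1,5]} hit by 2; {[6,7],[7,8]} hit by 7; {[9,10],[8,11]} hit by 10; {[11,12],[11,14]} hit by 12; {[14,15],[15,16],[11,17]} hit by 15; {[20,21]} hit by 21.
Points: 2, 7, 10, 12, 15, 21 (6 total).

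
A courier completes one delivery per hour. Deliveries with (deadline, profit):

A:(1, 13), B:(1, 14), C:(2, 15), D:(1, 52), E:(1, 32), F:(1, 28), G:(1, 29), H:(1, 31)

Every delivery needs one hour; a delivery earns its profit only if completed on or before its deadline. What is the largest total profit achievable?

Take jobs in profit order; each goes to the latest open slot no later than its deadline.
By profit: D(d1,52), E(d1,32), H(d1,31), G(d1,29), F(d1,28), C(d2,15), B(d1,14), A(d1,13)
D→slot 1; E skipped; H skipped; G skipped; F skipped; C→slot 2; B skipped; A skipped.
Profit = 52 + 15 = 67

67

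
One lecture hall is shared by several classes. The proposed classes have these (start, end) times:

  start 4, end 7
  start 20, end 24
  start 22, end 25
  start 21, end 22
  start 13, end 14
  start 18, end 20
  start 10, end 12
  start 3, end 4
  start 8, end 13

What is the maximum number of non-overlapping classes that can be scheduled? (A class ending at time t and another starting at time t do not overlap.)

7

Order by finish time; keep every interval that doesn't clash with the previous kept one.
Sorted by end: (3,4)  (4,7)  (10,12)  (8,13)  (13,14)  (18,20)  (21,22)  (20,24)  (22,25)
take (3,4); take (4,7); take (10,12); take (13,14); take (18,20); take (21,22); take (22,25).
Selected 7 classes.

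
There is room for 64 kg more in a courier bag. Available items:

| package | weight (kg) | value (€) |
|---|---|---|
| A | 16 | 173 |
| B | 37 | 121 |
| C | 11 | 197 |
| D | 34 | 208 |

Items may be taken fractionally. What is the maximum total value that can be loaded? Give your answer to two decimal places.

587.81

Sort by value per unit weight and fill in that order.
Order: C (197/11=17.91) > A (173/16=10.81) > D (208/34=6.12) > B (121/37=3.27)
Fill: take C (11 @ 197) → take A (16 @ 173) → take D (34 @ 208) → take 3/37 of B → 9.81; 64/64 used.
Total value = 587.81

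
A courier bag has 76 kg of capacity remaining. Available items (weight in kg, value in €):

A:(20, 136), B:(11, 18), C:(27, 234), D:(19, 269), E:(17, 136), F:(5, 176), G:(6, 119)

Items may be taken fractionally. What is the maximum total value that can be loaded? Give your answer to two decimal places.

947.60

Order: F (176/5=35.20) > G (119/6=19.83) > D (269/19=14.16) > C (234/27=8.67) > E (136/17=8.00) > A (136/20=6.80) > B (18/11=1.64)
Fill: take F (5 @ 176) → take G (6 @ 119) → take D (19 @ 269) → take C (27 @ 234) → take E (17 @ 136) → take 2/20 of A → 13.60; 76/76 used.
Total value = 947.60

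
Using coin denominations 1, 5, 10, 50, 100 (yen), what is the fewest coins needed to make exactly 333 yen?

9

333 = 3×100 + 3×10 + 3×1
Total coins = 3 + 3 + 3 = 9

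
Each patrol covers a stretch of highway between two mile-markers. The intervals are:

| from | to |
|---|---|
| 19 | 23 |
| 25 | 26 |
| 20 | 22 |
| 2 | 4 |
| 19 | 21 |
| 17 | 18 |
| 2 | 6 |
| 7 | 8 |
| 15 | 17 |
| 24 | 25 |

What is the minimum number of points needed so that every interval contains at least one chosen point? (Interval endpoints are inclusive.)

Sort by right endpoint; whenever an interval is uncovered, place a point at its right end.
By right end: [2,4]  [2,6]  [7,8]  [15,17]  [17,18]  [19,21]  [20,22]  [19,23]  [24,25]  [25,26]
[2,4] uncovered → point at 4; [7,8] uncovered → point at 8; [15,17] uncovered → point at 17; [19,21] uncovered → point at 21; [24,25] uncovered → point at 25.
Points: 4, 8, 17, 21, 25 (5 total).

5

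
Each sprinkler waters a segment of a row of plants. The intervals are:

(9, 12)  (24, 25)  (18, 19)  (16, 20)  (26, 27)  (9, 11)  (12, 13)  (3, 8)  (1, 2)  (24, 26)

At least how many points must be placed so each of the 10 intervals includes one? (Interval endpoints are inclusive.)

Sorted: [1,2] [3,8] [9,11] [9,12] [12,13] [18,19] [16,20] [24,25] [24,26] [26,27]
{[1,2]} hit by 2; {[3,8]} hit by 8; {[9,11],[9,12]} hit by 11; {[12,13]} hit by 13; {[18,19],[16,20]} hit by 19; {[24,25],[24,26]} hit by 25; {[26,27]} hit by 27.
Points: 2, 8, 11, 13, 19, 25, 27 (7 total).

7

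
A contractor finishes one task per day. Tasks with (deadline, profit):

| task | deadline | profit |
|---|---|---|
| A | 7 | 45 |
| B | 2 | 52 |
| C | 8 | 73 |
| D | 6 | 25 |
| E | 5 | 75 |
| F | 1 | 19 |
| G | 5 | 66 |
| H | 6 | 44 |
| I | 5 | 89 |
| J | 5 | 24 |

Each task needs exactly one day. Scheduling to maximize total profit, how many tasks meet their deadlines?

8

By profit: I(d5,89), E(d5,75), C(d8,73), G(d5,66), B(d2,52), A(d7,45), H(d6,44), D(d6,25), J(d5,24), F(d1,19)
I→slot 5; E→slot 4; C→slot 8; G→slot 3; B→slot 2; A→slot 7; H→slot 6; D→slot 1; J skipped; F skipped.
8 of 10 scheduled.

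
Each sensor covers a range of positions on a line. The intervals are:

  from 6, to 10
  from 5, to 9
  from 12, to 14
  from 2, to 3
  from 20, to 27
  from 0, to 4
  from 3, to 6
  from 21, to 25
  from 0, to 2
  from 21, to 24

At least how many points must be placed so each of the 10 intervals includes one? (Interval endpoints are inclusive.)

4

By right end: [0,2]  [2,3]  [0,4]  [3,6]  [5,9]  [6,10]  [12,14]  [21,24]  [21,25]  [20,27]
[0,2] uncovered → point at 2; [3,6] uncovered → point at 6; [12,14] uncovered → point at 14; [21,24] uncovered → point at 24.
Points: 2, 6, 14, 24 (4 total).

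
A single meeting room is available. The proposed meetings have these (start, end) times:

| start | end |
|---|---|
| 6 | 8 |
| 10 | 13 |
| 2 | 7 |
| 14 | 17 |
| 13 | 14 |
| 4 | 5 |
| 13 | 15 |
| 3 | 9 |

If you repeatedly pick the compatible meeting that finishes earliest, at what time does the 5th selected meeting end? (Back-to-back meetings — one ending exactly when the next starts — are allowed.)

By end time: (4,5), (2,7), (6,8), (3,9), (10,13), (13,14), (13,15), (14,17).
Pick (4,5); next start ≥ 5 → (6,8); next start ≥ 8 → (10,13); next start ≥ 13 → (13,14); next start ≥ 14 → (14,17).
Selected: (4,5) (6,8) (10,13) (13,14) (14,17)

17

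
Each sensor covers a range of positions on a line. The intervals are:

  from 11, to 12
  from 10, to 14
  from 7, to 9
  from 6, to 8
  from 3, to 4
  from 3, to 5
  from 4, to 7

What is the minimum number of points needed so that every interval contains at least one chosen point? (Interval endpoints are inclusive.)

By right end: [3,4]  [3,5]  [4,7]  [6,8]  [7,9]  [11,12]  [10,14]
[3,4] uncovered → point at 4; [6,8] uncovered → point at 8; [11,12] uncovered → point at 12.
Points: 4, 8, 12 (3 total).

3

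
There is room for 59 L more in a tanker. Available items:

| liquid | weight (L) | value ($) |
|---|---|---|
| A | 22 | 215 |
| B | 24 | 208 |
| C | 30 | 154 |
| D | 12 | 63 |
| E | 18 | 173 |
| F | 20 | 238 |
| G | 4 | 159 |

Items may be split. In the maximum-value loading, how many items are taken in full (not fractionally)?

3

Greedy by value/weight ratio, highest first.
Order: G (159/4=39.75) > F (238/20=11.90) > A (215/22=9.77) > E (173/18=9.61) > B (208/24=8.67) > D (63/12=5.25) > C (154/30=5.13)
Fill: take G (4 @ 159) → take F (20 @ 238) → take A (22 @ 215) → take 13/18 of E → 124.94; 59/59 used.
3 item(s) taken whole; one partial (take 13/18 of E).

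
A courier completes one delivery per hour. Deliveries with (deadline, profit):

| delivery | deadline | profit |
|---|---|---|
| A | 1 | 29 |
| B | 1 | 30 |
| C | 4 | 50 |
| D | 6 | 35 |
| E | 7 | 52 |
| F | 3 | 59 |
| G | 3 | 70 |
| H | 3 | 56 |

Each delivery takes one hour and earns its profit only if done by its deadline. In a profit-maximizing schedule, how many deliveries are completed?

6

Take jobs in profit order; each goes to the latest open slot no later than its deadline.
Profit order: G=70 F=59 H=56 E=52 C=50 D=35 B=30 A=29
Assign: G→slot 3, F→slot 2, H→slot 1, E→slot 7, C→slot 4, D→slot 6, B skipped, A skipped.
Slots: [1:H] [2:F] [3:G] [4:C] [6:D] [7:E]
6 of 8 scheduled.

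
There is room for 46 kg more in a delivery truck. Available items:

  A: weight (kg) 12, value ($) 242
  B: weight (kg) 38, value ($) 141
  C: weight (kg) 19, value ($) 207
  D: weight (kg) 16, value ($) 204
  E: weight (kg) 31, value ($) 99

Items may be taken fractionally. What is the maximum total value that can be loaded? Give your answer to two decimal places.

642.11

Greedy by value/weight ratio, highest first.
Ratios (sorted): A 20.17, D 12.75, C 10.89, B 3.71, E 3.19
take A (12 @ 242); take D (16 @ 204); take 18/19 of C → 196.11. Capacity used 46/46.
Total value = 642.11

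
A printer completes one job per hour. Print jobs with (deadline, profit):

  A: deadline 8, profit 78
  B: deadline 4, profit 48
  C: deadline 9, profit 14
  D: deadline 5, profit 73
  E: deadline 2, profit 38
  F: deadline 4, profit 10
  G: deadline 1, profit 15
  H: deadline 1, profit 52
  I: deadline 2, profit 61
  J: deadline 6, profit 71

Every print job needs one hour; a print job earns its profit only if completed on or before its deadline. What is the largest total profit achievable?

407

Sort by profit descending; place each in the latest free slot ≤ its deadline.
Profit order: A=78 D=73 J=71 I=61 H=52 B=48 E=38 G=15 C=14 F=10
Assign: A→slot 8, D→slot 5, J→slot 6, I→slot 2, H→slot 1, B→slot 4, E skipped, G skipped, C→slot 9, F→slot 3.
Slots: [1:H] [2:I] [3:F] [4:B] [5:D] [6:J] [8:A] [9:C]
Profit = 52 + 61 + 10 + 48 + 73 + 71 + 78 + 14 = 407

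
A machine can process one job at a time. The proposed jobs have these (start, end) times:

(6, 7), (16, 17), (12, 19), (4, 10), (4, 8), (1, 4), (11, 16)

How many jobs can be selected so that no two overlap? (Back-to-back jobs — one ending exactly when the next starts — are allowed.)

4

By end time: (1,4), (6,7), (4,8), (4,10), (11,16), (16,17), (12,19).
Pick (1,4); next start ≥ 4 → (6,7); next start ≥ 7 → (11,16); next start ≥ 16 → (16,17).
Selected 4 jobs.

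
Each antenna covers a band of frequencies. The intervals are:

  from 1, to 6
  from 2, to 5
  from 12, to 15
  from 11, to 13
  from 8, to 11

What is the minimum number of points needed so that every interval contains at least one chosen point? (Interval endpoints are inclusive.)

3

Sorted: [2,5] [1,6] [8,11] [11,13] [12,15]
{[2,5],[1,6]} hit by 5; {[8,11],[11,13]} hit by 11; {[12,15]} hit by 15.
Points: 5, 11, 15 (3 total).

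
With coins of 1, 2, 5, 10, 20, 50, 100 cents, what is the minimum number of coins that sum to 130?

130 = 1×100 + 1×20 + 1×10
Total coins = 1 + 1 + 1 = 3

3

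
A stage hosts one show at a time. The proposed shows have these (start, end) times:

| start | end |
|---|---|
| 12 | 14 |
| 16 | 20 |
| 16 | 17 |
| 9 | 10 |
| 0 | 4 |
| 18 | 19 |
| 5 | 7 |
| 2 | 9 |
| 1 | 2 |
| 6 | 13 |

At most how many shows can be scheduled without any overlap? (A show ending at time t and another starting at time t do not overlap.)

6

Sort by end time and greedily take each interval whose start is ≥ the last chosen end.
By end time: (1,2), (0,4), (5,7), (2,9), (9,10), (6,13), (12,14), (16,17), (18,19), (16,20).
Pick (1,2); next start ≥ 2 → (5,7); next start ≥ 7 → (9,10); next start ≥ 10 → (12,14); next start ≥ 14 → (16,17); next start ≥ 17 → (18,19).
Selected 6 shows.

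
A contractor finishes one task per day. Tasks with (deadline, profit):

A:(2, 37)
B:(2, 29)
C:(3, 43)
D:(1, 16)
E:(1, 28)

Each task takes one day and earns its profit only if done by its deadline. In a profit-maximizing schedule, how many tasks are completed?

Sort by profit descending; place each in the latest free slot ≤ its deadline.
By profit: C(d3,43), A(d2,37), B(d2,29), E(d1,28), D(d1,16)
C→slot 3; A→slot 2; B→slot 1; E skipped; D skipped.
3 of 5 scheduled.

3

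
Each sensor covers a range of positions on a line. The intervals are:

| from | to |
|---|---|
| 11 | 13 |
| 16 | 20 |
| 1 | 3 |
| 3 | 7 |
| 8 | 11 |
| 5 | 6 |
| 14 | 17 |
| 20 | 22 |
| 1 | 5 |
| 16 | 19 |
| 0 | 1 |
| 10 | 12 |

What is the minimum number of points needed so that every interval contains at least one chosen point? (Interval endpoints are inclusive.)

Sort by right endpoint; whenever an interval is uncovered, place a point at its right end.
By right end: [0,1]  [1,3]  [1,5]  [5,6]  [3,7]  [8,11]  [10,12]  [11,13]  [14,17]  [16,19]  [16,20]  [20,22]
[0,1] uncovered → point at 1; [5,6] uncovered → point at 6; [8,11] uncovered → point at 11; [14,17] uncovered → point at 17; [20,22] uncovered → point at 22.
Points: 1, 6, 11, 17, 22 (5 total).

5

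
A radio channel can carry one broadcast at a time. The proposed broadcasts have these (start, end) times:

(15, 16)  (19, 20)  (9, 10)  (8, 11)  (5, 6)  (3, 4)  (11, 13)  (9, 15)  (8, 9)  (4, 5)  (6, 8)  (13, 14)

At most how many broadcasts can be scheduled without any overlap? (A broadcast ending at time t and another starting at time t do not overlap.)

10

Sorted by end: (3,4)  (4,5)  (5,6)  (6,8)  (8,9)  (9,10)  (8,11)  (11,13)  (13,14)  (9,15)  (15,16)  (19,20)
take (3,4); take (4,5); take (5,6); take (6,8); take (8,9); take (9,10); skip (8,11); take (11,13); take (13,14); take (15,16); take (19,20).
Selected 10 broadcasts.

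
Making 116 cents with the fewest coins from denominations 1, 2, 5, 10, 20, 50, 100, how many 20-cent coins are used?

Use the largest denomination that fits, subtract, and repeat.
116 − 1×100→16 − 1×10→6 − 1×5→1 − 1×1→0
Count of 20: 0

0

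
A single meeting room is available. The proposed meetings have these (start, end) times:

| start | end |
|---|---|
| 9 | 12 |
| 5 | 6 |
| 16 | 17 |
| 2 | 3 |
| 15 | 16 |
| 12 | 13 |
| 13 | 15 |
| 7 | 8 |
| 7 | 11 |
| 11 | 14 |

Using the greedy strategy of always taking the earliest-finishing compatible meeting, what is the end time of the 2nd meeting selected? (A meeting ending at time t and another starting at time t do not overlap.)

6

Greedy by earliest finish: after sorting by end time, pick each interval compatible with the last pick.
Sorted by end: (2,3)  (5,6)  (7,8)  (7,11)  (9,12)  (12,13)  (11,14)  (13,15)  (15,16)  (16,17)
take (2,3); take (5,6); take (7,8); take (9,12); take (12,13); take (13,15); take (15,16); take (16,17).
Selected: (2,3) (5,6) (7,8) (9,12) (12,13) (13,15) (15,16) (16,17)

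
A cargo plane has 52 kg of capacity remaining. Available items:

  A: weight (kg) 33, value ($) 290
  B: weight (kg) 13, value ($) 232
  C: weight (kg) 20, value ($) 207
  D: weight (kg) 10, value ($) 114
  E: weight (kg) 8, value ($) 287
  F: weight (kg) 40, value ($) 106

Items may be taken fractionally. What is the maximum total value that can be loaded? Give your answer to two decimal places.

Greedy by value/weight ratio, highest first.
Order: E (287/8=35.88) > B (232/13=17.85) > D (114/10=11.40) > C (207/20=10.35) > A (290/33=8.79) > F (106/40=2.65)
Fill: take E (8 @ 287) → take B (13 @ 232) → take D (10 @ 114) → take C (20 @ 207) → take 1/33 of A → 8.79; 52/52 used.
Total value = 848.79

848.79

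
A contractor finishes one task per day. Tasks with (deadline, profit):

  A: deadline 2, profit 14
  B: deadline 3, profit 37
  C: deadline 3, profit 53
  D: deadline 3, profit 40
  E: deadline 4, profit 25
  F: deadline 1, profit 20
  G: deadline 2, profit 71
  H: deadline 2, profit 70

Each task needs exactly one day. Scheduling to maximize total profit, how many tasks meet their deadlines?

Take jobs in profit order; each goes to the latest open slot no later than its deadline.
By profit: G(d2,71), H(d2,70), C(d3,53), D(d3,40), B(d3,37), E(d4,25), F(d1,20), A(d2,14)
G→slot 2; H→slot 1; C→slot 3; D skipped; B skipped; E→slot 4; F skipped; A skipped.
4 of 8 scheduled.

4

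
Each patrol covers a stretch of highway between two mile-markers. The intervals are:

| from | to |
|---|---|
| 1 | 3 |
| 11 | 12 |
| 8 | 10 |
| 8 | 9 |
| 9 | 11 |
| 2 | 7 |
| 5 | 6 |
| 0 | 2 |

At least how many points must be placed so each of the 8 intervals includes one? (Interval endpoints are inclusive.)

Sort by right endpoint; whenever an interval is uncovered, place a point at its right end.
By right end: [0,2]  [1,3]  [5,6]  [2,7]  [8,9]  [8,10]  [9,11]  [11,12]
[0,2] uncovered → point at 2; [5,6] uncovered → point at 6; [8,9] uncovered → point at 9; [11,12] uncovered → point at 12.
Points: 2, 6, 9, 12 (4 total).

4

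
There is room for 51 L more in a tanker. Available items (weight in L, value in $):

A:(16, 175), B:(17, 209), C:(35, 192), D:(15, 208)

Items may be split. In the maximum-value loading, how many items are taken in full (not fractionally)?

3

Greedy by value/weight ratio, highest first.
Order: D (208/15=13.87) > B (209/17=12.29) > A (175/16=10.94) > C (192/35=5.49)
Fill: take D (15 @ 208) → take B (17 @ 209) → take A (16 @ 175) → take 3/35 of C → 16.46; 51/51 used.
3 item(s) taken whole; one partial (take 3/35 of C).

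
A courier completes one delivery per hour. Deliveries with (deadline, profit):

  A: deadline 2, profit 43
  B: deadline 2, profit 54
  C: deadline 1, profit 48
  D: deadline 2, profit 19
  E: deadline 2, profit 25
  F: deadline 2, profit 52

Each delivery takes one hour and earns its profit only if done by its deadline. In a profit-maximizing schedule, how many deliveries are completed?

2

By profit: B(d2,54), F(d2,52), C(d1,48), A(d2,43), E(d2,25), D(d2,19)
B→slot 2; F→slot 1; C skipped; A skipped; E skipped; D skipped.
2 of 6 scheduled.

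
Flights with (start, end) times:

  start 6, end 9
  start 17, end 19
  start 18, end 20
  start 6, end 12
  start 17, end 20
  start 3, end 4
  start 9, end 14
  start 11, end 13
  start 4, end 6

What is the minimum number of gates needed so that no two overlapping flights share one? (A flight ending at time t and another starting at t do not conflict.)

3

Events (time:±→running): 3:+→1 4:-→0 4:+→1 6:-→0 6:+→1 6:+→2 9:-→1 9:+→2 11:+→3 … peak 3.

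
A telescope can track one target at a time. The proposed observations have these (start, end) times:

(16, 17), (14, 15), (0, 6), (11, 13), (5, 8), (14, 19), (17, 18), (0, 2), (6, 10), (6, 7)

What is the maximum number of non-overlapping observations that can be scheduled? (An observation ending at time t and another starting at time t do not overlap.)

6

Greedy by earliest finish: after sorting by end time, pick each interval compatible with the last pick.
Sorted by end: (0,2)  (0,6)  (6,7)  (5,8)  (6,10)  (11,13)  (14,15)  (16,17)  (17,18)  (14,19)
take (0,2); skip (0,6); take (6,7); skip (5,8); skip (6,10); take (11,13); take (14,15); take (16,17); take (17,18).
Selected 6 observations.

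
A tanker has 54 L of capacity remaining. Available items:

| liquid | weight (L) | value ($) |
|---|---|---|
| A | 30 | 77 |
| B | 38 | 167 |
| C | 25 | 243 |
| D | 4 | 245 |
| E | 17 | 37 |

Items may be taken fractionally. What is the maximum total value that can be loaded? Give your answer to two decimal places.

Greedy by value/weight ratio, highest first.
Ratios (sorted): D 61.25, C 9.72, B 4.39, A 2.57, E 2.18
take D (4 @ 245); take C (25 @ 243); take 25/38 of B → 109.87. Capacity used 54/54.
Total value = 597.87

597.87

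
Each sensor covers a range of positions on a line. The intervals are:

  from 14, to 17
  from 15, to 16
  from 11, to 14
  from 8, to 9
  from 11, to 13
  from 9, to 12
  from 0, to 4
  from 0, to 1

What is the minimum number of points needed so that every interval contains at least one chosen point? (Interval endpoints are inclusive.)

4

Sorted: [0,1] [0,4] [8,9] [9,12] [11,13] [11,14] [15,16] [14,17]
{[0,1],[0,4]} hit by 1; {[8,9],[9,12]} hit by 9; {[11,13],[11,14]} hit by 13; {[15,16],[14,17]} hit by 16.
Points: 1, 9, 13, 16 (4 total).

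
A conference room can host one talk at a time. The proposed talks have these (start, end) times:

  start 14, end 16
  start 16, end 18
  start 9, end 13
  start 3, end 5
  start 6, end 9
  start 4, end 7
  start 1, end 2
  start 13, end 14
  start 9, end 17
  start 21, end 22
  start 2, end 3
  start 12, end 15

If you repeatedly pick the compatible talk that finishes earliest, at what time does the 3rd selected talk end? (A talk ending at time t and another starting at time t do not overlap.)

5

Sorted by end: (1,2)  (2,3)  (3,5)  (4,7)  (6,9)  (9,13)  (13,14)  (12,15)  (14,16)  (9,17)  (16,18)  (21,22)
take (1,2); take (2,3); take (3,5); take (6,9); take (9,13); take (13,14); take (14,16); take (16,18); take (21,22).
Selected: (1,2) (2,3) (3,5) (6,9) (9,13) (13,14) (14,16) (16,18) (21,22)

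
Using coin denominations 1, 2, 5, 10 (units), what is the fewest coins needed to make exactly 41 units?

5

Use the largest denomination that fits, subtract, and repeat.
41 − 4×10→1 − 1×1→0
Total coins = 4 + 1 = 5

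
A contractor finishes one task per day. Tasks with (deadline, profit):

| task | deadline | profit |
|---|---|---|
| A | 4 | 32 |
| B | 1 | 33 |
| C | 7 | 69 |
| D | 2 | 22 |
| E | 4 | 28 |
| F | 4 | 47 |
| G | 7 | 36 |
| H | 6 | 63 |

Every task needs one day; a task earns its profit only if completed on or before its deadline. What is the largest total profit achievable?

308

By profit: C(d7,69), H(d6,63), F(d4,47), G(d7,36), B(d1,33), A(d4,32), E(d4,28), D(d2,22)
C→slot 7; H→slot 6; F→slot 4; G→slot 5; B→slot 1; A→slot 3; E→slot 2; D skipped.
Profit = 33 + 28 + 32 + 47 + 36 + 63 + 69 = 308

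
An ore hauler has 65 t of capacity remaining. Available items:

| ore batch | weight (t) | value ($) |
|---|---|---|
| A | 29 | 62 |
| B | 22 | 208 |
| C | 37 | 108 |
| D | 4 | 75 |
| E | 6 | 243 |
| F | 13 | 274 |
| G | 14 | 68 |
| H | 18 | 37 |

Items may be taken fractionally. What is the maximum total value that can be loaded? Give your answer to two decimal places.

Sort by value per unit weight and fill in that order.
Order: E (243/6=40.50) > F (274/13=21.08) > D (75/4=18.75) > B (208/22=9.45) > G (68/14=4.86) > C (108/37=2.92) > A (62/29=2.14) > H (37/18=2.06)
Fill: take E (6 @ 243) → take F (13 @ 274) → take D (4 @ 75) → take B (22 @ 208) → take G (14 @ 68) → take 6/37 of C → 17.51; 65/65 used.
Total value = 885.51

885.51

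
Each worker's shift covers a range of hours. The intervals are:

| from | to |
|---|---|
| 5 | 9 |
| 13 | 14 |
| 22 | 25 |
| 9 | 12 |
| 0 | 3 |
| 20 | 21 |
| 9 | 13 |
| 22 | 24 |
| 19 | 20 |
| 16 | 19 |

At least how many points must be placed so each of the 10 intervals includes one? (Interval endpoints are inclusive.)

Sorted: [0,3] [5,9] [9,12] [9,13] [13,14] [16,19] [19,20] [20,21] [22,24] [22,25]
{[0,3]} hit by 3; {[5,9],[9,12],[9,13]} hit by 9; {[13,14]} hit by 14; {[16,19],[19,20]} hit by 19; {[20,21]} hit by 21; {[22,24],[22,25]} hit by 24.
Points: 3, 9, 14, 19, 21, 24 (6 total).

6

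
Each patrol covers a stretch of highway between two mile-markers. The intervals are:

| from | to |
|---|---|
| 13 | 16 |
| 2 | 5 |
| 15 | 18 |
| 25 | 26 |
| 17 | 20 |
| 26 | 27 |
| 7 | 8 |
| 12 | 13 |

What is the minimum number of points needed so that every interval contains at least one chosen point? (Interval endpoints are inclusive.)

Sorted: [2,5] [7,8] [12,13] [13,16] [15,18] [17,20] [25,26] [26,27]
{[2,5]} hit by 5; {[7,8]} hit by 8; {[12,13],[13,16]} hit by 13; {[15,18],[17,20]} hit by 18; {[25,26],[26,27]} hit by 26.
Points: 5, 8, 13, 18, 26 (5 total).

5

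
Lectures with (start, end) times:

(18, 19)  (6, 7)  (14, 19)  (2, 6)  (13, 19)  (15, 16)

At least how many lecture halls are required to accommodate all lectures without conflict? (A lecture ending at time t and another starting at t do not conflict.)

3

Count concurrent intervals with a sweep; the peak is the room count.
starts: [2, 6, 13, 14, 15, 18]
ends:   [6, 7, 16, 19, 19, 19]
s2→1 e6→0 s6→1 e7→0 s13→1 s14→2 s15→3  — peak 3.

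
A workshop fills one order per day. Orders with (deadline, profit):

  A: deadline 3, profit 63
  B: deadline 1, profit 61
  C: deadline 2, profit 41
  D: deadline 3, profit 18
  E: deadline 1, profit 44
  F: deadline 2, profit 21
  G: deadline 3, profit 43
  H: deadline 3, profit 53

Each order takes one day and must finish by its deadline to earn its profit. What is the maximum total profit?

Sort by profit descending; place each in the latest free slot ≤ its deadline.
By profit: A(d3,63), B(d1,61), H(d3,53), E(d1,44), G(d3,43), C(d2,41), F(d2,21), D(d3,18)
A→slot 3; B→slot 1; H→slot 2; E skipped; G skipped; C skipped; F skipped; D skipped.
Profit = 61 + 53 + 63 = 177

177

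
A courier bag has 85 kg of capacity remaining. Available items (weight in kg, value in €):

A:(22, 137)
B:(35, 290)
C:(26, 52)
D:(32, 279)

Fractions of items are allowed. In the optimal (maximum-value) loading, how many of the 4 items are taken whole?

2

Order: D (279/32=8.72) > B (290/35=8.29) > A (137/22=6.23) > C (52/26=2.00)
Fill: take D (32 @ 279) → take B (35 @ 290) → take 18/22 of A → 112.09; 85/85 used.
2 item(s) taken whole; one partial (take 18/22 of A).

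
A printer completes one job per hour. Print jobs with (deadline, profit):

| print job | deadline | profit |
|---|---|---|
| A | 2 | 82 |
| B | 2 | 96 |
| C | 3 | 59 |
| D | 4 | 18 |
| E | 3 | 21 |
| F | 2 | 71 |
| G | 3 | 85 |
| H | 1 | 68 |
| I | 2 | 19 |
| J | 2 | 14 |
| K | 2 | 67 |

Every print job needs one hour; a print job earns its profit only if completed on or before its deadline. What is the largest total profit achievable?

281

Take jobs in profit order; each goes to the latest open slot no later than its deadline.
By profit: B(d2,96), G(d3,85), A(d2,82), F(d2,71), H(d1,68), K(d2,67), C(d3,59), E(d3,21), I(d2,19), D(d4,18), J(d2,14)
B→slot 2; G→slot 3; A→slot 1; F skipped; H skipped; K skipped; C skipped; E skipped; I skipped; D→slot 4; J skipped.
Profit = 82 + 96 + 85 + 18 = 281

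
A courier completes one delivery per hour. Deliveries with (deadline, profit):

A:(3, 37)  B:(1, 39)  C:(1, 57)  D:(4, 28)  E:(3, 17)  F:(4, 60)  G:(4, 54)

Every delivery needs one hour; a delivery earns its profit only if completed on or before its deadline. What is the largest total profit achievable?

208

Take jobs in profit order; each goes to the latest open slot no later than its deadline.
Profit order: F=60 C=57 G=54 B=39 A=37 D=28 E=17
Assign: F→slot 4, C→slot 1, G→slot 3, B skipped, A→slot 2, D skipped, E skipped.
Slots: [1:C] [2:A] [3:G] [4:F]
Profit = 57 + 37 + 54 + 60 = 208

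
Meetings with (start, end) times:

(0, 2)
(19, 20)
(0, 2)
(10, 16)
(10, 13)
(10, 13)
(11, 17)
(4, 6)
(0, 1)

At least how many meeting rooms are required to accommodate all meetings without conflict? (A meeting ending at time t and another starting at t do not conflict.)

starts: [0, 0, 0, 4, 10, 10, 10, 11, 19]
ends:   [1, 2, 2, 6, 13, 13, 16, 17, 20]
s0→1 s0→2 s0→3 e1→2 e2→1 e2→0 s4→1 e6→0 s10→1 s10→2 s10→3 s11→4  — peak 4.

4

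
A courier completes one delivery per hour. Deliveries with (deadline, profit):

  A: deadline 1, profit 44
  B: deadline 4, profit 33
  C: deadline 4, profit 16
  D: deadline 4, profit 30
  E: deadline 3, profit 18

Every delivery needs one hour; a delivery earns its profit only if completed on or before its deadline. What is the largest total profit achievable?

125

By profit: A(d1,44), B(d4,33), D(d4,30), E(d3,18), C(d4,16)
A→slot 1; B→slot 4; D→slot 3; E→slot 2; C skipped.
Profit = 44 + 18 + 30 + 33 = 125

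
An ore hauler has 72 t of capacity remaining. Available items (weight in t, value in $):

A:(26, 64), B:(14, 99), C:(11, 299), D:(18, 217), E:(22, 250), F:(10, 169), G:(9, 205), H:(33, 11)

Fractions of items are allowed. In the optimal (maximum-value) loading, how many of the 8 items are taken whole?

5

Sort by value per unit weight and fill in that order.
Order: C (299/11=27.18) > G (205/9=22.78) > F (169/10=16.90) > D (217/18=12.06) > E (250/22=11.36) > B (99/14=7.07) > A (64/26=2.46) > H (11/33=0.33)
Fill: take C (11 @ 299) → take G (9 @ 205) → take F (10 @ 169) → take D (18 @ 217) → take E (22 @ 250) → take 2/14 of B → 14.14; 72/72 used.
5 item(s) taken whole; one partial (take 2/14 of B).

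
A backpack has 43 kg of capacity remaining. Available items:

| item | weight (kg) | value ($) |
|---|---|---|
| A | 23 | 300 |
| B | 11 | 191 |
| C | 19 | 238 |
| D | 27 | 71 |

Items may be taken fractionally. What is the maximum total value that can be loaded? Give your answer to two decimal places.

603.74

Greedy by value/weight ratio, highest first.
Ratios (sorted): B 17.36, A 13.04, C 12.53, D 2.63
take B (11 @ 191); take A (23 @ 300); take 9/19 of C → 112.74. Capacity used 43/43.
Total value = 603.74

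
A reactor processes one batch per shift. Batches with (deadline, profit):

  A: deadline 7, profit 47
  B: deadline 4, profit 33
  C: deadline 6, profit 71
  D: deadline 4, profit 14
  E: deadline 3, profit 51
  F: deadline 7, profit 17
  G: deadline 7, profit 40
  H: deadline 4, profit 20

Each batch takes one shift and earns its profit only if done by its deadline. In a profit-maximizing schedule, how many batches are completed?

7

By profit: C(d6,71), E(d3,51), A(d7,47), G(d7,40), B(d4,33), H(d4,20), F(d7,17), D(d4,14)
C→slot 6; E→slot 3; A→slot 7; G→slot 5; B→slot 4; H→slot 2; F→slot 1; D skipped.
7 of 8 scheduled.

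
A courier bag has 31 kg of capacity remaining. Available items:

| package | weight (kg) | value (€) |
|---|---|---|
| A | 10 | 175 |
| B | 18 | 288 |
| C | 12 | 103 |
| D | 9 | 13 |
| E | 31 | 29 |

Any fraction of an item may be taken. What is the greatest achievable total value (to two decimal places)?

Ratios (sorted): A 17.50, B 16.00, C 8.58, D 1.44, E 0.94
take A (10 @ 175); take B (18 @ 288); take 3/12 of C → 25.75. Capacity used 31/31.
Total value = 488.75

488.75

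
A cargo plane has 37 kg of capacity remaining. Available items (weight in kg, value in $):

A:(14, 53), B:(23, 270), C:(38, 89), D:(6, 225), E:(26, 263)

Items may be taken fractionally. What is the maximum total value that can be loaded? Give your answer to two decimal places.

575.92

Ratios (sorted): D 37.50, B 11.74, E 10.12, A 3.79, C 2.34
take D (6 @ 225); take B (23 @ 270); take 8/26 of E → 80.92. Capacity used 37/37.
Total value = 575.92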